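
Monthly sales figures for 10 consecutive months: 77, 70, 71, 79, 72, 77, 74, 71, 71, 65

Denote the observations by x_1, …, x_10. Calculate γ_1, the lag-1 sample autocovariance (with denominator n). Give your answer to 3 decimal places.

Mean x̄ = (77 + 70 + 71 + 79 + 72 + 77 + 74 + 71 + 71 + 65)/10 = 72.7000
Σ_{t=1}^{9}(x_t−x̄)(x_{t+1}−x̄) = -5.7900
γ_1 = -5.7900 / 10 = -0.579

-0.579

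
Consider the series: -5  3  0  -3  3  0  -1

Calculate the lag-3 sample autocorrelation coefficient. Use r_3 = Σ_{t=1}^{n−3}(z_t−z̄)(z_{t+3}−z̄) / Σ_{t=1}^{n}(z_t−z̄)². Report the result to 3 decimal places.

0.487

Mean z̄ = (-5 + 3 + 0 − 3 + 3 + 0 − 1)/7 = -0.4286
Deviations from mean: -4.5714, 3.4286, 0.4286, -2.5714, 3.4286, 0.4286, -0.5714
Σ(z_t−z̄)(z_{t+3}−z̄) = (11.7551) + (11.7551) + (0.1837) + (1.4694) = 25.1633
Denominator Σ(z_t−z̄)² = 51.7143
r_3 = 25.1633 / 51.7143 = 0.487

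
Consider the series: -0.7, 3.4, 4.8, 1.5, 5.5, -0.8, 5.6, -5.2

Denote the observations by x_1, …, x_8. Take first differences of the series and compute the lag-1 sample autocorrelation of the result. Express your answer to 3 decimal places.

-0.607

First differences Δx: 4.1, 1.4, -3.3, 4.0, -6.3, 6.4, -10.8
Mean of differences = -0.6429
Numerator Σ(Δx_t−Δx̄)(Δx_{t+1}−Δx̄) = -145.7190
Denominator Σ(Δx_t−Δx̄)² = 240.0571
r_1(Δx) = -145.7190 / 240.0571 = -0.607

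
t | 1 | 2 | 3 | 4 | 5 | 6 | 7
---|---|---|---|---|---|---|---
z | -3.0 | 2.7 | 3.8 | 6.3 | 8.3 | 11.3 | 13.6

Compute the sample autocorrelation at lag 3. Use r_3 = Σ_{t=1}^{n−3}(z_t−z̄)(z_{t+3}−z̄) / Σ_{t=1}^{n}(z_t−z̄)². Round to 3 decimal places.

-0.105

Mean z̄ = (-3.0 + 2.7 + 3.8 + 6.3 + 8.3 + 11.3 + 13.6)/7 = 6.1429
Numerator Σ_{t=1}^{4}(z_t−z̄)(z_{t+3}−z̄) = -19.7741
Denominator Σ(z_t−z̄)² = 187.8171
r_3 = -19.7741 / 187.8171 = -0.105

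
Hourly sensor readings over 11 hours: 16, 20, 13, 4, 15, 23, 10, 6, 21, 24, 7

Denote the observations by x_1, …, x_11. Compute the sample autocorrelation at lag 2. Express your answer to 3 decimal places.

-0.769

Mean x̄ = (16 + 20 + 13 + 4 + 15 + 23 + 10 + 6 + 21 + 24 + 7)/11 = 14.4545
Numerator Σ_{t=1}^{9}(x_t−x̄)(x_{t+2}−x̄) = -383.6860
Denominator Σ(x_t−x̄)² = 498.7273
r_2 = -383.6860 / 498.7273 = -0.769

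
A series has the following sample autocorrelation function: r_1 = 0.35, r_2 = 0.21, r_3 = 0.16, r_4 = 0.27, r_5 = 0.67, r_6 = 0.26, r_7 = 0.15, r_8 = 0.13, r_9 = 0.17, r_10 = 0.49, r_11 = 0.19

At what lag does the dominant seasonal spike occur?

The largest autocorrelation is r_5 = 0.67, with a weaker echo at lag 10 (0.49); the remaining lags stay at or below 0.35. The elevated value at lag 1 (0.35), dropping to 0.21 at lag 2, reflects decaying short-term dependence rather than seasonality.
The dominant spike at lag 5 indicates a seasonal period of 5.

5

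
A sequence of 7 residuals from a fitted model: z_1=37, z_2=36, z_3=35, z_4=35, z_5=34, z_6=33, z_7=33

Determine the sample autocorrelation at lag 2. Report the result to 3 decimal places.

0.116

Mean z̄ = (37 + 36 + 35 + 35 + 34 + 33 + 33)/7 = 34.7143
Σ(z_t−z̄)(z_{t+2}−z̄) = (0.6531) + (0.3673) + (-0.2041) + (-0.4898) + (1.2245) = 1.5510
Denominator Σ(z_t−z̄)² = 13.4286
r_2 = 1.5510 / 13.4286 = 0.116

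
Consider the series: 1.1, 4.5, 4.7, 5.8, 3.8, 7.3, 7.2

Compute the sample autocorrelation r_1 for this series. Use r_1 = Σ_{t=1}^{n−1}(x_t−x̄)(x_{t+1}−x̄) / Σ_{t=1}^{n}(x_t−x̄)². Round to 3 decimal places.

0.119

Mean x̄ = (1.1 + 4.5 + 4.7 + 5.8 + 3.8 + 7.3 + 7.2)/7 = 4.9143
Σ(x_t−x̄)(x_{t+1}−x̄) = (1.5802) + (0.0888) + (-0.1898) + (-0.9869) + (-2.6584) + (5.4531) = 3.2869
Denominator Σ(x_t−x̄)² = 27.7086
r_1 = 3.2869 / 27.7086 = 0.119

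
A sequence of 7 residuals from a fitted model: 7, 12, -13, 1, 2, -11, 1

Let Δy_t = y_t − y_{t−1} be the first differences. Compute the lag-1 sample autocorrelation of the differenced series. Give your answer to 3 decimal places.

-0.567

First differences Δy: 5, -25, 14, 1, -13, 12
Mean of differences = -1.0000
Numerator Σ(Δy_t−Δȳ)(Δy_{t+1}−Δȳ) = -654.0000
Denominator Σ(Δy_t−Δȳ)² = 1154.0000
r_1(Δy) = -654.0000 / 1154.0000 = -0.567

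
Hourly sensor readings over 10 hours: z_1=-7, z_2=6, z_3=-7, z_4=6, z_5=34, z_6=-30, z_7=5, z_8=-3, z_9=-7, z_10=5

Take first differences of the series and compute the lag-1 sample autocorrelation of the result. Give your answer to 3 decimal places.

-0.629

First differences Δz: 13, -13, 13, 28, -64, 35, -8, -4, 12
Mean of differences = 1.3333
Numerator Σ(Δz_t−Δz̄)(Δz_{t+1}−Δz̄) = -4286.4444
Denominator Σ(Δz_t−Δz̄)² = 6820.0000
r_1(Δz) = -4286.4444 / 6820.0000 = -0.629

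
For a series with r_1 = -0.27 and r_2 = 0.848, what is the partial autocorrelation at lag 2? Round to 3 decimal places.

φ_{22} = (r_2 − r_1²) / (1 − r_1²)
r_1² = (-0.27)² = 0.0729
Numerator = 0.848 − 0.0729 = 0.7751; denominator = 1 − 0.0729 = 0.9271
φ_{22} = 0.7751 / 0.9271 = 0.836

0.836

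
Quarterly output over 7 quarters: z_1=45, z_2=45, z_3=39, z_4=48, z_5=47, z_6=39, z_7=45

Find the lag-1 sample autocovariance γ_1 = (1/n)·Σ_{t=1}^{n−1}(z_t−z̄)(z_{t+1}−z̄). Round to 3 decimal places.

-4.571

Mean z̄ = (45 + 45 + 39 + 48 + 47 + 39 + 45)/7 = 44.0000
Σ_{t=1}^{6}(z_t−z̄)(z_{t+1}−z̄) = -32.0000
γ_1 = -32.0000 / 7 = -4.571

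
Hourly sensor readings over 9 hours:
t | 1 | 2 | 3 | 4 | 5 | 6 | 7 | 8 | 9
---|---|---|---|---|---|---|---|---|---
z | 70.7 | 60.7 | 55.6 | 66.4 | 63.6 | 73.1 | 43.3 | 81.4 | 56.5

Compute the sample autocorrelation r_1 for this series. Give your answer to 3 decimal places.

-0.700

Mean z̄ = (70.7 + 60.7 + 55.6 + 66.4 + 63.6 + 73.1 + 43.3 + 81.4 + 56.5)/9 = 63.4778
Numerator Σ_{t=1}^{8}(z_t−z̄)(z_{t+1}−z̄) = -700.5094
Denominator Σ(z_t−z̄)² = 1000.1156
r_1 = -700.5094 / 1000.1156 = -0.700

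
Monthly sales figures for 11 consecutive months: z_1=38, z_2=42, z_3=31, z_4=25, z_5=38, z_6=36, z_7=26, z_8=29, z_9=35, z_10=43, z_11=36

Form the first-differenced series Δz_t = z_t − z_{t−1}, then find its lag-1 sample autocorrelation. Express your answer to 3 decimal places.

-0.136

First differences Δz: 4, -11, -6, 13, -2, -10, 3, 6, 8, -7
Mean of differences = -0.2000
Numerator Σ(Δz_t−Δz̄)(Δz_{t+1}−Δz̄) = -81.8400
Denominator Σ(Δz_t−Δz̄)² = 603.6000
r_1(Δz) = -81.8400 / 603.6000 = -0.136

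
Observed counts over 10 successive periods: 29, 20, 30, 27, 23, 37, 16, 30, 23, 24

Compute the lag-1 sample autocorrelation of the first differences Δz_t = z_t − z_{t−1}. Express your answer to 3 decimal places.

First differences Δz: -9, 10, -3, -4, 14, -21, 14, -7, 1
Mean of differences = -0.5556
Numerator Σ(Δz_t−Δz̄)(Δz_{t+1}−Δz̄) = -855.6420
Denominator Σ(Δz_t−Δz̄)² = 1086.2222
r_1(Δz) = -855.6420 / 1086.2222 = -0.788

-0.788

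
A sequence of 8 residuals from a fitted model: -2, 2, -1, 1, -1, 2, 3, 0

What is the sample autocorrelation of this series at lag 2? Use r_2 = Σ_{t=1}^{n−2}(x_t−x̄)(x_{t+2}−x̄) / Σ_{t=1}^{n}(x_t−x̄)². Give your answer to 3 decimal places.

Mean x̄ = (-2 + 2 − 1 + 1 − 1 + 2 + 3 + 0)/8 = 0.5000
Σ(x_t−x̄)(x_{t+2}−x̄) = (3.7500) + (0.7500) + (2.2500) + (0.7500) + (-3.7500) + (-0.7500) = 3.0000
Denominator Σ(x_t−x̄)² = 22.0000
r_2 = 3.0000 / 22.0000 = 0.136

0.136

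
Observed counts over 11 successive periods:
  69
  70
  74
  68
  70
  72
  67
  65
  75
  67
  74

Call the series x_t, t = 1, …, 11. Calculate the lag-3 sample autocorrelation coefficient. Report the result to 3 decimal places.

Mean x̄ = (69 + 70 + 74 + 68 + 70 + 72 + 67 + 65 + 75 + 67 + 74)/11 = 70.0909
Numerator Σ_{t=1}^{8}(x_t−x̄)(x_{t+3}−x̄) = 15.7025
Denominator Σ(x_t−x̄)² = 108.9091
r_3 = 15.7025 / 108.9091 = 0.144

0.144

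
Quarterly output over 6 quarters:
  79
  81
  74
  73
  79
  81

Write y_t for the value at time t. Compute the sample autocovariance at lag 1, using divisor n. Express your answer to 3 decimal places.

Mean ȳ = (79 + 81 + 74 + 73 + 79 + 81)/6 = 77.8333
Σ_{t=1}^{5}(y_t−ȳ)(y_{t+1}−ȳ) = 8.1389
γ_1 = 8.1389 / 6 = 1.356

1.356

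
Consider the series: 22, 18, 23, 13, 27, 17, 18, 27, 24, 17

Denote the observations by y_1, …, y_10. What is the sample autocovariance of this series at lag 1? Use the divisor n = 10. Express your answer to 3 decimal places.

Mean ȳ = (22 + 18 + 23 + 13 + 27 + 17 + 18 + 27 + 24 + 17)/10 = 20.6000
Σ_{t=1}^{9}(y_t−ȳ)(y_{t+1}−ȳ) = -97.5600
γ_1 = -97.5600 / 10 = -9.756

-9.756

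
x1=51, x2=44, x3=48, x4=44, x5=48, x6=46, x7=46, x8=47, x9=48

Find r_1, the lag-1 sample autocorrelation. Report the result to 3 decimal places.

Mean x̄ = (51 + 44 + 48 + 44 + 48 + 46 + 46 + 47 + 48)/9 = 46.8889
Numerator Σ_{t=1}^{8}(x_t−x̄)(x_{t+1}−x̄) = -21.6790
Denominator Σ(x_t−x̄)² = 38.8889
r_1 = -21.6790 / 38.8889 = -0.557

-0.557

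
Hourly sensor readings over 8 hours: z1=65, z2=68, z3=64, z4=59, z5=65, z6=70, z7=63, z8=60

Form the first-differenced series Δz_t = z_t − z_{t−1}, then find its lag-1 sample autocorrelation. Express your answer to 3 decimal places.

-0.061

First differences Δz: 3, -4, -5, 6, 5, -7, -3
Mean of differences = -0.7143
Numerator Σ(Δz_t−Δz̄)(Δz_{t+1}−Δz̄) = -10.0816
Denominator Σ(Δz_t−Δz̄)² = 165.4286
r_1(Δz) = -10.0816 / 165.4286 = -0.061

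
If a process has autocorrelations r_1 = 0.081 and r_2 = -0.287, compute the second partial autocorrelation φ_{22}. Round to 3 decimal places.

φ_{22} = (r_2 − r_1²) / (1 − r_1²)
r_1² = (0.081)² = 0.006561
Numerator = -0.287 − 0.0066 = -0.2936; denominator = 1 − 0.0066 = 0.9934
φ_{22} = -0.2936 / 0.9934 = -0.295

-0.295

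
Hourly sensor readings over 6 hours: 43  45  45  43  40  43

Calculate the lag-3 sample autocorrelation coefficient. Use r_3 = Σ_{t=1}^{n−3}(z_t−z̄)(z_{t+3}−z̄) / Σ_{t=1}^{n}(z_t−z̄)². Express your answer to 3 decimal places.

-0.361

Mean z̄ = (43 + 45 + 45 + 43 + 40 + 43)/6 = 43.1667
Deviations from mean: -0.1667, 1.8333, 1.8333, -0.1667, -3.1667, -0.1667
Σ(z_t−z̄)(z_{t+3}−z̄) = (0.0278) + (-5.8056) + (-0.3056) = -6.0833
Denominator Σ(z_t−z̄)² = 16.8333
r_3 = -6.0833 / 16.8333 = -0.361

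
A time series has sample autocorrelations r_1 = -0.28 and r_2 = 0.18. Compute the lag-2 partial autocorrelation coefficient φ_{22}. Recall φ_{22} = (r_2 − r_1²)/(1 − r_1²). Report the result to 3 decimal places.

0.110

φ_{22} = (r_2 − r_1²) / (1 − r_1²)
r_1² = (-0.28)² = 0.0784
Numerator = 0.18 − 0.0784 = 0.1016; denominator = 1 − 0.0784 = 0.9216
φ_{22} = 0.1016 / 0.9216 = 0.110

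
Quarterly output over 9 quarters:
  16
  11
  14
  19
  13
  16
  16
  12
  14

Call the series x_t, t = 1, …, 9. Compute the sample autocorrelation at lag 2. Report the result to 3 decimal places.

Mean x̄ = (16 + 11 + 14 + 19 + 13 + 16 + 16 + 12 + 14)/9 = 14.5556
Numerator Σ_{t=1}^{7}(x_t−x̄)(x_{t+2}−x̄) = -16.0617
Denominator Σ(x_t−x̄)² = 48.2222
r_2 = -16.0617 / 48.2222 = -0.333

-0.333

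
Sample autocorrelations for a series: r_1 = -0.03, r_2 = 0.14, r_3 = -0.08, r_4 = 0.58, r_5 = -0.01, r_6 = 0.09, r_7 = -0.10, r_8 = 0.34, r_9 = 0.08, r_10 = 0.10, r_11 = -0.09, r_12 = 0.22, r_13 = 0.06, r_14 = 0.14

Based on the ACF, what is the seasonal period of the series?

4

The largest autocorrelation is r_4 = 0.58, with weaker echoes at lags 8 (0.34) and 12 (0.22); the remaining lags stay at or below 0.14.
The dominant spike at lag 4 indicates a seasonal period of 4.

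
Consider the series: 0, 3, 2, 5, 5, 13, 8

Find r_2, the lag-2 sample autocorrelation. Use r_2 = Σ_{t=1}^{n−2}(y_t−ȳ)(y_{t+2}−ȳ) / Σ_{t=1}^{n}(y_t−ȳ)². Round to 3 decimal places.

Mean ȳ = (0 + 3 + 2 + 5 + 5 + 13 + 8)/7 = 5.1429
Σ(y_t−ȳ)(y_{t+2}−ȳ) = (16.1633) + (0.3061) + (0.4490) + (-1.1224) + (-0.4082) = 15.3878
Denominator Σ(y_t−ȳ)² = 110.8571
r_2 = 15.3878 / 110.8571 = 0.139

0.139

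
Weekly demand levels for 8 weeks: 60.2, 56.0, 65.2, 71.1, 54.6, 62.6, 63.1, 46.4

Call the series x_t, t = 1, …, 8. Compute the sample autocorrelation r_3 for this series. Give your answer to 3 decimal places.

Mean x̄ = (60.2 + 56.0 + 65.2 + 71.1 + 54.6 + 62.6 + 63.1 + 46.4)/8 = 59.9000
Deviations from mean: 0.3000, -3.9000, 5.3000, 11.2000, -5.3000, 2.7000, 3.2000, -13.5000
Σ(x_t−x̄)(x_{t+3}−x̄) = (3.3600) + (20.6700) + (14.3100) + (35.8400) + (71.5500) = 145.7300
Denominator Σ(x_t−x̄)² = 396.7000
r_3 = 145.7300 / 396.7000 = 0.367

0.367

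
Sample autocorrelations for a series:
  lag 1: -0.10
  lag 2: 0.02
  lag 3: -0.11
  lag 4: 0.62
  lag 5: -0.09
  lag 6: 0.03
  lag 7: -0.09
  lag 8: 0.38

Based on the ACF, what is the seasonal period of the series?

The largest autocorrelation is r_4 = 0.62, with a weaker echo at lag 8 (0.38); the remaining lags stay at or below 0.03.
The dominant spike at lag 4 indicates a seasonal period of 4.

4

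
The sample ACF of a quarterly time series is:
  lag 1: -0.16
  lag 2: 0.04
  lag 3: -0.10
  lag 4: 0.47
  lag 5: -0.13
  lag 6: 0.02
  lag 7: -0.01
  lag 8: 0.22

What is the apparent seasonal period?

The largest autocorrelation is r_4 = 0.47, with a weaker echo at lag 8 (0.22); the remaining lags stay at or below 0.04.
The dominant spike at lag 4 indicates a seasonal period of 4.

4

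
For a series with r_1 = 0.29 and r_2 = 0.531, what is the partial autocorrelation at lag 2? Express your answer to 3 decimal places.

φ_{22} = (r_2 − r_1²) / (1 − r_1²)
r_1² = (0.29)² = 0.0841
Numerator = 0.531 − 0.0841 = 0.4469; denominator = 1 − 0.0841 = 0.9159
φ_{22} = 0.4469 / 0.9159 = 0.488

0.488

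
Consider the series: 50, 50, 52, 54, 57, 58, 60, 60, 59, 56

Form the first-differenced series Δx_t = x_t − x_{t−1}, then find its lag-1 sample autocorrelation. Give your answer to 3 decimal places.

0.413

First differences Δx: 0, 2, 2, 3, 1, 2, 0, -1, -3
Mean of differences = 0.6667
Numerator Σ(Δx_t−Δx̄)(Δx_{t+1}−Δx̄) = 11.5556
Denominator Σ(Δx_t−Δx̄)² = 28.0000
r_1(Δx) = 11.5556 / 28.0000 = 0.413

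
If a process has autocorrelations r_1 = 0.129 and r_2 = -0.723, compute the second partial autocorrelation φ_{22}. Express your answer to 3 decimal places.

-0.752

φ_{22} = (r_2 − r_1²) / (1 − r_1²)
r_1² = (0.129)² = 0.016641
Numerator = -0.723 − 0.0166 = -0.7396; denominator = 1 − 0.0166 = 0.9834
φ_{22} = -0.7396 / 0.9834 = -0.752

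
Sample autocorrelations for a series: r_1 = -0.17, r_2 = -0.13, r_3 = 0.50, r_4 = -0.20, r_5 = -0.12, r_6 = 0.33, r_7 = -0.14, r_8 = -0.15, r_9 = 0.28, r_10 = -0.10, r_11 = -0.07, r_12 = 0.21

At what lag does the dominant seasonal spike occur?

The largest autocorrelation is r_3 = 0.50, with weaker echoes at lags 6 (0.33), 9 (0.28) and 12 (0.21); the remaining lags stay at or below -0.07.
The dominant spike at lag 3 indicates a seasonal period of 3.

3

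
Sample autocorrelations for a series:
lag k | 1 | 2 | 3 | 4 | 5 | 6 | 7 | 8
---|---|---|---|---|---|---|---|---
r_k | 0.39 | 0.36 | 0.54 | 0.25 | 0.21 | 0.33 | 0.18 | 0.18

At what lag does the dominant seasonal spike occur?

3

The largest autocorrelation is r_3 = 0.54; the remaining lags stay at or below 0.39. The elevated value at lag 1 (0.39), dropping to 0.36 at lag 2, reflects decaying short-term dependence rather than seasonality.
The dominant spike at lag 3 indicates a seasonal period of 3.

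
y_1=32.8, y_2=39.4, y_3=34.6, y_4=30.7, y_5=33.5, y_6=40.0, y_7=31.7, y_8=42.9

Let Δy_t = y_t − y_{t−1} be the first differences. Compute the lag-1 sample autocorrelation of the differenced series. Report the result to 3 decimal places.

First differences Δy: 6.6, -4.8, -3.9, 2.8, 6.5, -8.3, 11.2
Mean of differences = 1.4429
Numerator Σ(Δy_t−Δȳ)(Δy_{t+1}−Δȳ) = -143.5618
Denominator Σ(Δy_t−Δȳ)² = 311.6571
r_1(Δy) = -143.5618 / 311.6571 = -0.461

-0.461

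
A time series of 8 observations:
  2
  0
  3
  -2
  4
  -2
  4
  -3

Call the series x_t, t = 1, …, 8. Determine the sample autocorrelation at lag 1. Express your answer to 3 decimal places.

-0.832

Mean x̄ = (2 + 0 + 3 − 2 + 4 − 2 + 4 − 3)/8 = 0.7500
Deviations from mean: 1.2500, -0.7500, 2.2500, -2.7500, 3.2500, -2.7500, 3.2500, -3.7500
Σ(x_t−x̄)(x_{t+1}−x̄) = (-0.9375) + (-1.6875) + (-6.1875) + (-8.9375) + (-8.9375) + (-8.9375) + (-12.1875) = -47.8125
Denominator Σ(x_t−x̄)² = 57.5000
r_1 = -47.8125 / 57.5000 = -0.832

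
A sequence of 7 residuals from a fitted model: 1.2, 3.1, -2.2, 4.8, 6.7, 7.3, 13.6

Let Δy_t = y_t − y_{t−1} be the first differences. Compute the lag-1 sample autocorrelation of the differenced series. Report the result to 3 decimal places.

-0.424

First differences Δy: 1.9, -5.3, 7.0, 1.9, 0.6, 6.3
Mean of differences = 2.0667
Numerator Σ(Δy_t−Δȳ)(Δy_{t+1}−Δȳ) = -41.9011
Denominator Σ(Δy_t−Δȳ)² = 98.7333
r_1(Δy) = -41.9011 / 98.7333 = -0.424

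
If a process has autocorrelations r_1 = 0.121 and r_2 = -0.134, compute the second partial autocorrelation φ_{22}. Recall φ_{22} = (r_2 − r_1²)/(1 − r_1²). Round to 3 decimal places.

φ_{22} = (r_2 − r_1²) / (1 − r_1²)
r_1² = (0.121)² = 0.014641
Numerator = -0.134 − 0.0146 = -0.1486; denominator = 1 − 0.0146 = 0.9854
φ_{22} = -0.1486 / 0.9854 = -0.151

-0.151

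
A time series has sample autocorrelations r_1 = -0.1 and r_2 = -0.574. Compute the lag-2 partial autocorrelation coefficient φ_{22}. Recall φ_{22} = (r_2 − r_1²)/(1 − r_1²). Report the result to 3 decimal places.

-0.590

φ_{22} = (r_2 − r_1²) / (1 − r_1²)
r_1² = (-0.1)² = 0.01
Numerator = -0.574 − 0.0100 = -0.5840; denominator = 1 − 0.0100 = 0.9900
φ_{22} = -0.5840 / 0.9900 = -0.590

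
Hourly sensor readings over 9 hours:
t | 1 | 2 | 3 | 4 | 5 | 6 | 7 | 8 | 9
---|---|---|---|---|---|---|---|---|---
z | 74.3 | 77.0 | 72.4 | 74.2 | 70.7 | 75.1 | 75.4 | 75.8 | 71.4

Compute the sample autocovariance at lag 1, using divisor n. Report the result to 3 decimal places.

-1.024

Mean z̄ = (74.3 + 77.0 + 72.4 + 74.2 + 70.7 + 75.1 + 75.4 + 75.8 + 71.4)/9 = 74.0333
Σ_{t=1}^{8}(z_t−z̄)(z_{t+1}−z̄) = -9.2178
γ_1 = -9.2178 / 9 = -1.024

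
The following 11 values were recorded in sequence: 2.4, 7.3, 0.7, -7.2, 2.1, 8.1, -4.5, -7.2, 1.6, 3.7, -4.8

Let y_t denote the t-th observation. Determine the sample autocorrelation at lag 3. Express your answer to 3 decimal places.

Mean ȳ = (2.4 + 7.3 + 0.7 − 7.2 + 2.1 + 8.1 − 4.5 − 7.2 + 1.6 + 3.7 − 4.8)/11 = 0.2000
Numerator Σ_{t=1}^{8}(y_t−ȳ)(y_{t+3}−ȳ) = 53.4900
Denominator Σ(y_t−ȳ)² = 292.3400
r_3 = 53.4900 / 292.3400 = 0.183

0.183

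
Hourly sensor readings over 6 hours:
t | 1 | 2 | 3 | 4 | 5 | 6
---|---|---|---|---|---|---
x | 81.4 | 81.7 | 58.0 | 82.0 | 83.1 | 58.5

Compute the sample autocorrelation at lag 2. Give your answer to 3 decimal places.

-0.430

Mean x̄ = (81.4 + 81.7 + 58.0 + 82.0 + 83.1 + 58.5)/6 = 74.1167
Numerator Σ_{t=1}^{4}(x_t−x̄)(x_{t+2}−x̄) = -325.4939
Denominator Σ(x_t−x̄)² = 757.0283
r_2 = -325.4939 / 757.0283 = -0.430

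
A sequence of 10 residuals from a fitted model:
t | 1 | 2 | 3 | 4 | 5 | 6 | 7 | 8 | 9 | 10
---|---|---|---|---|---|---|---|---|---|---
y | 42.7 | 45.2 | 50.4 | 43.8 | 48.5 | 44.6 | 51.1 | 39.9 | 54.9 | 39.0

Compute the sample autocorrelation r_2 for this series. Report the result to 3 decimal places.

0.470

Mean ȳ = (42.7 + 45.2 + 50.4 + 43.8 + 48.5 + 44.6 + 51.1 + 39.9 + 54.9 + 39.0)/10 = 46.0100
Numerator Σ_{t=1}^{8}(y_t−ȳ)(y_{t+2}−ȳ) = 110.6768
Denominator Σ(y_t−ȳ)² = 235.3690
r_2 = 110.6768 / 235.3690 = 0.470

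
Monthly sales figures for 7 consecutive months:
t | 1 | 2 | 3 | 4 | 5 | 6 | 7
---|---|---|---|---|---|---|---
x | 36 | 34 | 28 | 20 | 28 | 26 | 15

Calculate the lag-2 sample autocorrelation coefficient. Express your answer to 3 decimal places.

Mean x̄ = (36 + 34 + 28 + 20 + 28 + 26 + 15)/7 = 26.7143
Deviations from mean: 9.2857, 7.2857, 1.2857, -6.7143, 1.2857, -0.7143, -11.7143
Numerator Σ_{t=1}^{5}(x_t−x̄)(x_{t+2}−x̄) = -45.5918
Denominator Σ(x_t−x̄)² = 325.4286
r_2 = -45.5918 / 325.4286 = -0.140

-0.140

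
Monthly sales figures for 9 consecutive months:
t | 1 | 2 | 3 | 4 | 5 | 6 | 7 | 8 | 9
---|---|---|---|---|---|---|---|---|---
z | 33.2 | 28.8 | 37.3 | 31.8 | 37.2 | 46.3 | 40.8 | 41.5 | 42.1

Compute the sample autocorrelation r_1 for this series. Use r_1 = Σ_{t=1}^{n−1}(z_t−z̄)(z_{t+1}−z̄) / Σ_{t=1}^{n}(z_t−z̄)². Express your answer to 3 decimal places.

Mean z̄ = (33.2 + 28.8 + 37.3 + 31.8 + 37.2 + 46.3 + 40.8 + 41.5 + 42.1)/9 = 37.6667
Numerator Σ_{t=1}^{8}(z_t−z̄)(z_{t+1}−z̄) = 99.7722
Denominator Σ(z_t−z̄)² = 252.0400
r_1 = 99.7722 / 252.0400 = 0.396

0.396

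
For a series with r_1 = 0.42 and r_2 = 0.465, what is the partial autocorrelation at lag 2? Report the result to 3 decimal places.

0.350

φ_{22} = (r_2 − r_1²) / (1 − r_1²)
r_1² = (0.42)² = 0.1764
Numerator = 0.465 − 0.1764 = 0.2886; denominator = 1 − 0.1764 = 0.8236
φ_{22} = 0.2886 / 0.8236 = 0.350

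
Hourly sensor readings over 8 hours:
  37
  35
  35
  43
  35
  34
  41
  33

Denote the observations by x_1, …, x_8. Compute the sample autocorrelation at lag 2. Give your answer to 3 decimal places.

Mean x̄ = (37 + 35 + 35 + 43 + 35 + 34 + 41 + 33)/8 = 36.6250
Deviations from mean: 0.3750, -1.6250, -1.6250, 6.3750, -1.6250, -2.6250, 4.3750, -3.6250
Σ(x_t−x̄)(x_{t+2}−x̄) = (-0.6094) + (-10.3594) + (2.6406) + (-16.7344) + (-7.1094) + (9.5156) = -22.6563
Denominator Σ(x_t−x̄)² = 87.8750
r_2 = -22.6563 / 87.8750 = -0.258

-0.258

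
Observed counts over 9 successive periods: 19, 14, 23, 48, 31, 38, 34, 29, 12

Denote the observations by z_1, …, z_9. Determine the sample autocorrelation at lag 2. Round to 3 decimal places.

-0.094

Mean z̄ = (19 + 14 + 23 + 48 + 31 + 38 + 34 + 29 + 12)/9 = 27.5556
Σ(z_t−z̄)(z_{t+2}−z̄) = (38.9753) + (-277.1358) + (-15.6914) + (213.5309) + (22.1975) + (15.0864) + (-100.2469) = -103.2840
Denominator Σ(z_t−z̄)² = 1102.2222
r_2 = -103.2840 / 1102.2222 = -0.094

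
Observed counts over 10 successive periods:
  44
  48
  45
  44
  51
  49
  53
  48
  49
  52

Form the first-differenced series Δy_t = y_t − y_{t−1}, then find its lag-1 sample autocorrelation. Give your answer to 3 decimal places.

First differences Δy: 4, -3, -1, 7, -2, 4, -5, 1, 3
Mean of differences = 0.8889
Numerator Σ(Δy_t−Δȳ)(Δy_{t+1}−Δȳ) = -61.6790
Denominator Σ(Δy_t−Δȳ)² = 122.8889
r_1(Δy) = -61.6790 / 122.8889 = -0.502

-0.502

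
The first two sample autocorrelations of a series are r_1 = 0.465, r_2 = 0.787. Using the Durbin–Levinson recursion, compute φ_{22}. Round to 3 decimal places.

φ_{22} = (r_2 − r_1²) / (1 − r_1²)
r_1² = (0.465)² = 0.216225
Numerator = 0.787 − 0.2162 = 0.5708; denominator = 1 − 0.2162 = 0.7838
φ_{22} = 0.5708 / 0.7838 = 0.728

0.728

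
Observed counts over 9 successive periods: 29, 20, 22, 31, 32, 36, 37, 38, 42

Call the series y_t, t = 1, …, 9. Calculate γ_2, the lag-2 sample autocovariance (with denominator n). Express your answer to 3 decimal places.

12.417

Mean ȳ = (29 + 20 + 22 + 31 + 32 + 36 + 37 + 38 + 42)/9 = 31.8889
Σ_{t=1}^{7}(y_t−ȳ)(y_{t+2}−ȳ) = 111.7531
γ_2 = 111.7531 / 9 = 12.417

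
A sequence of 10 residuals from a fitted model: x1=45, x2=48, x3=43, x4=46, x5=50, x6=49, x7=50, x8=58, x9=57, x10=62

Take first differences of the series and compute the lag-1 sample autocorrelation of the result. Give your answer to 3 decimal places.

-0.409

First differences Δx: 3, -5, 3, 4, -1, 1, 8, -1, 5
Mean of differences = 1.8889
Numerator Σ(Δx_t−Δx̄)(Δx_{t+1}−Δx̄) = -48.5679
Denominator Σ(Δx_t−Δx̄)² = 118.8889
r_1(Δx) = -48.5679 / 118.8889 = -0.409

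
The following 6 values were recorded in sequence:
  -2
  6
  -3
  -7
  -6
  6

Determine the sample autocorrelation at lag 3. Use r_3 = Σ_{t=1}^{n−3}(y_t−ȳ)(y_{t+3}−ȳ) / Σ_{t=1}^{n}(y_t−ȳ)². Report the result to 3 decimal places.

-0.262

Mean ȳ = (-2 + 6 − 3 − 7 − 6 + 6)/6 = -1.0000
Deviations from mean: -1.0000, 7.0000, -2.0000, -6.0000, -5.0000, 7.0000
Σ(y_t−ȳ)(y_{t+3}−ȳ) = (6.0000) + (-35.0000) + (-14.0000) = -43.0000
Denominator Σ(y_t−ȳ)² = 164.0000
r_3 = -43.0000 / 164.0000 = -0.262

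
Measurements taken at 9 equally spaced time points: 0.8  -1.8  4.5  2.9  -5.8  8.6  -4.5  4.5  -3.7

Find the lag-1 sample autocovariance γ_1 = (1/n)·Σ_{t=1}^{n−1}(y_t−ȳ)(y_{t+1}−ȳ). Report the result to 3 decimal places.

-16.033

Mean ȳ = (0.8 − 1.8 + 4.5 + 2.9 − 5.8 + 8.6 − 4.5 + 4.5 − 3.7)/9 = 0.6111
Σ_{t=1}^{8}(y_t−ȳ)(y_{t+1}−ȳ) = -144.2968
γ_1 = -144.2968 / 9 = -16.033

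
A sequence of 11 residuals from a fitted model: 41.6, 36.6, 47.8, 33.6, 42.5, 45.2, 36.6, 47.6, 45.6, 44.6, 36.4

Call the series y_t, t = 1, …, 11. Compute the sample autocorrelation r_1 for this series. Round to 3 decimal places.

-0.442

Mean ȳ = (41.6 + 36.6 + 47.8 + 33.6 + 42.5 + 45.2 + 36.6 + 47.6 + 45.6 + 44.6 + 36.4)/11 = 41.6455
Numerator Σ_{t=1}^{10}(y_t−ȳ)(y_{t+1}−ȳ) = -112.4212
Denominator Σ(y_t−ȳ)² = 254.2273
r_1 = -112.4212 / 254.2273 = -0.442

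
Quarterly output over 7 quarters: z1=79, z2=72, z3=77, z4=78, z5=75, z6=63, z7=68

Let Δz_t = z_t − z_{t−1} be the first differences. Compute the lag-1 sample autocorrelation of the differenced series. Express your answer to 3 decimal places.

-0.330

First differences Δz: -7, 5, 1, -3, -12, 5
Mean of differences = -1.8333
Numerator Σ(Δz_t−Δz̄)(Δz_{t+1}−Δz̄) = -76.8611
Denominator Σ(Δz_t−Δz̄)² = 232.8333
r_1(Δz) = -76.8611 / 232.8333 = -0.330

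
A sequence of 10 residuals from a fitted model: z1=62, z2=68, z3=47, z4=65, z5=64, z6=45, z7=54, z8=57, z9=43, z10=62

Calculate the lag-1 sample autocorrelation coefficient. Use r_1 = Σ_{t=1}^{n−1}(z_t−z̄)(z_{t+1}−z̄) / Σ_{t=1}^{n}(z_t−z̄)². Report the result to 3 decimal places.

Mean z̄ = (62 + 68 + 47 + 65 + 64 + 45 + 54 + 57 + 43 + 62)/10 = 56.7000
Numerator Σ_{t=1}^{9}(z_t−z̄)(z_{t+1}−z̄) = -200.9900
Denominator Σ(z_t−z̄)² = 732.1000
r_1 = -200.9900 / 732.1000 = -0.275

-0.275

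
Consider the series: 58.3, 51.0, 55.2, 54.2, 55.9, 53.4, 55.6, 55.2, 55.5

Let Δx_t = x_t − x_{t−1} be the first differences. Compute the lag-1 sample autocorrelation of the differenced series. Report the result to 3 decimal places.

-0.540

First differences Δx: -7.3, 4.2, -1.0, 1.7, -2.5, 2.2, -0.4, 0.3
Mean of differences = -0.3500
Numerator Σ(Δx_t−Δx̄)(Δx_{t+1}−Δx̄) = -45.9625
Denominator Σ(Δx_t−Δx̄)² = 85.1800
r_1(Δx) = -45.9625 / 85.1800 = -0.540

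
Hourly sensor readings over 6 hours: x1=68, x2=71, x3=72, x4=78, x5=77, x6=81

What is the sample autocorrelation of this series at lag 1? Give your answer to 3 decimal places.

0.393

Mean x̄ = (68 + 71 + 72 + 78 + 77 + 81)/6 = 74.5000
Deviations from mean: -6.5000, -3.5000, -2.5000, 3.5000, 2.5000, 6.5000
Σ(x_t−x̄)(x_{t+1}−x̄) = (22.7500) + (8.7500) + (-8.7500) + (8.7500) + (16.2500) = 47.7500
Denominator Σ(x_t−x̄)² = 121.5000
r_1 = 47.7500 / 121.5000 = 0.393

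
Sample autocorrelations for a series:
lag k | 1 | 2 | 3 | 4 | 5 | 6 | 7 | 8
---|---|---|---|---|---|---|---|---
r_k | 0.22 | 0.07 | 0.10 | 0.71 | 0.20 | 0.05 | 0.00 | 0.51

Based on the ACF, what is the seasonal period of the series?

4

The largest autocorrelation is r_4 = 0.71, with a weaker echo at lag 8 (0.51); the remaining lags stay at or below 0.22. The elevated value at lag 1 (0.22), dropping to 0.07 at lag 2, reflects decaying short-term dependence rather than seasonality.
The dominant spike at lag 4 indicates a seasonal period of 4.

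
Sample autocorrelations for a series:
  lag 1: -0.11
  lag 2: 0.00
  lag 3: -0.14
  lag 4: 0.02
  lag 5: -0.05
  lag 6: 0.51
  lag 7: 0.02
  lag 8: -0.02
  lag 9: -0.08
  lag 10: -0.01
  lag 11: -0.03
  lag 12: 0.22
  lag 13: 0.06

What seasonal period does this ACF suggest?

6

The largest autocorrelation is r_6 = 0.51, with a weaker echo at lag 12 (0.22); the remaining lags stay at or below 0.06.
The dominant spike at lag 6 indicates a seasonal period of 6.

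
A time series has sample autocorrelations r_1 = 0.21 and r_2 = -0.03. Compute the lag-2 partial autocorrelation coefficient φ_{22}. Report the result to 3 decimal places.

φ_{22} = (r_2 − r_1²) / (1 − r_1²)
r_1² = (0.21)² = 0.0441
Numerator = -0.03 − 0.0441 = -0.0741; denominator = 1 − 0.0441 = 0.9559
φ_{22} = -0.0741 / 0.9559 = -0.078

-0.078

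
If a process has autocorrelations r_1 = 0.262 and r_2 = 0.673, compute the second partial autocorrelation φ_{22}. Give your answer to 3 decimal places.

0.649

φ_{22} = (r_2 − r_1²) / (1 − r_1²)
r_1² = (0.262)² = 0.068644
Numerator = 0.673 − 0.0686 = 0.6044; denominator = 1 − 0.0686 = 0.9314
φ_{22} = 0.6044 / 0.9314 = 0.649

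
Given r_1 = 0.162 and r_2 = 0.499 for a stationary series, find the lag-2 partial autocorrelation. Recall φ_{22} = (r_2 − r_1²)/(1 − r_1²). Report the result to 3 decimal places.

φ_{22} = (r_2 − r_1²) / (1 − r_1²)
r_1² = (0.162)² = 0.026244
Numerator = 0.499 − 0.0262 = 0.4728; denominator = 1 − 0.0262 = 0.9738
φ_{22} = 0.4728 / 0.9738 = 0.485

0.485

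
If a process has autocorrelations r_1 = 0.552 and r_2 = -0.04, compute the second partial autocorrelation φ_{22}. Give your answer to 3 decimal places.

-0.496

φ_{22} = (r_2 − r_1²) / (1 − r_1²)
r_1² = (0.552)² = 0.304704
Numerator = -0.04 − 0.3047 = -0.3447; denominator = 1 − 0.3047 = 0.6953
φ_{22} = -0.3447 / 0.6953 = -0.496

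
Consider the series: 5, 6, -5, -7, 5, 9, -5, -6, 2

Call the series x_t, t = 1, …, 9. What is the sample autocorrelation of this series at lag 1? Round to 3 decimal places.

0.063

Mean x̄ = (5 + 6 − 5 − 7 + 5 + 9 − 5 − 6 + 2)/9 = 0.4444
Numerator Σ_{t=1}^{8}(x_t−x̄)(x_{t+1}−x̄) = 19.1358
Denominator Σ(x_t−x̄)² = 304.2222
r_1 = 19.1358 / 304.2222 = 0.063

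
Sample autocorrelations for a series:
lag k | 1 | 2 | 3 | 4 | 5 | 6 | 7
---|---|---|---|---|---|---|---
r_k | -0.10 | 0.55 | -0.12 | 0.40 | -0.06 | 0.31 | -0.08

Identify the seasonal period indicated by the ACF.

The largest autocorrelation is r_2 = 0.55, with weaker echoes at lags 4 (0.40) and 6 (0.31); the remaining lags stay at or below -0.06.
The dominant spike at lag 2 indicates a seasonal period of 2.

2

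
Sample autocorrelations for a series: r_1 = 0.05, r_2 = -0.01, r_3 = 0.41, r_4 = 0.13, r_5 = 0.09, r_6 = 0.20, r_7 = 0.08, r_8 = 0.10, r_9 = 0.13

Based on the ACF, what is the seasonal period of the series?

3

The largest autocorrelation is r_3 = 0.41, with a weaker echo at lag 6 (0.20); the remaining lags stay at or below 0.13.
The dominant spike at lag 3 indicates a seasonal period of 3.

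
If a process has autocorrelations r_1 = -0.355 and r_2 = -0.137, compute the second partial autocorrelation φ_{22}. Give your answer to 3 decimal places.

φ_{22} = (r_2 − r_1²) / (1 − r_1²)
r_1² = (-0.355)² = 0.126025
Numerator = -0.137 − 0.1260 = -0.2630; denominator = 1 − 0.1260 = 0.8740
φ_{22} = -0.2630 / 0.8740 = -0.301

-0.301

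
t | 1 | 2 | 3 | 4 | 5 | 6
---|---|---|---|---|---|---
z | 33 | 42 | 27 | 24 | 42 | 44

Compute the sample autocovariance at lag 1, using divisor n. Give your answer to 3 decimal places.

0.926

Mean z̄ = (33 + 42 + 27 + 24 + 42 + 44)/6 = 35.3333
Σ_{t=1}^{5}(z_t−z̄)(z_{t+1}−z̄) = 5.5556
γ_1 = 5.5556 / 6 = 0.926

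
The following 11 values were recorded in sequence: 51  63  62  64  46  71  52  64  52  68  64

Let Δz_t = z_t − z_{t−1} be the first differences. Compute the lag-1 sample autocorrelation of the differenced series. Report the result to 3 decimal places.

First differences Δz: 12, -1, 2, -18, 25, -19, 12, -12, 16, -4
Mean of differences = 1.3000
Numerator Σ(Δz_t−Δz̄)(Δz_{t+1}−Δz̄) = -1611.1900
Denominator Σ(Δz_t−Δz̄)² = 2002.1000
r_1(Δz) = -1611.1900 / 2002.1000 = -0.805

-0.805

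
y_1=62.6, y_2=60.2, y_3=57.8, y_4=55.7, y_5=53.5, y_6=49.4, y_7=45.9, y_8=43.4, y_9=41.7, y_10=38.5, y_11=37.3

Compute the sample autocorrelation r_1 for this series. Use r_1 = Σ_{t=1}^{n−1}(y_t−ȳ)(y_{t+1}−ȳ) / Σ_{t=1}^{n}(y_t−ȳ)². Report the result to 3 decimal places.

Mean ȳ = (62.6 + 60.2 + 57.8 + 55.7 + 53.5 + 49.4 + 45.9 + 43.4 + 41.7 + 38.5 + 37.3)/11 = 49.6364
Numerator Σ_{t=1}^{10}(y_t−ȳ)(y_{t+1}−ȳ) = 594.6396
Denominator Σ(y_t−ȳ)² = 790.0855
r_1 = 594.6396 / 790.0855 = 0.753

0.753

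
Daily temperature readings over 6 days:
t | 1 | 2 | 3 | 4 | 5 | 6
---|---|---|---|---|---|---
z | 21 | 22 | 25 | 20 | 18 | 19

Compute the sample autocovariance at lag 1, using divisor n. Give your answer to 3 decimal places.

1.523

Mean z̄ = (21 + 22 + 25 + 20 + 18 + 19)/6 = 20.8333
Deviations: 0.1667, 1.1667, 4.1667, -0.8333, -2.8333, -1.8333
Σ_{t=1}^{5}(z_t−z̄)(z_{t+1}−z̄) = 9.1389
γ_1 = 9.1389 / 6 = 1.523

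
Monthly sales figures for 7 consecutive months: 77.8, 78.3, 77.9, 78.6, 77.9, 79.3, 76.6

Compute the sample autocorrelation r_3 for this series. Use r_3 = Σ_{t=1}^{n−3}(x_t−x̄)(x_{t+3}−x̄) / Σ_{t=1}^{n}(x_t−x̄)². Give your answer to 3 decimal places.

-0.281

Mean x̄ = (77.8 + 78.3 + 77.9 + 78.6 + 77.9 + 79.3 + 76.6)/7 = 78.0571
Deviations from mean: -0.2571, 0.2429, -0.1571, 0.5429, -0.1571, 1.2429, -1.4571
Σ(x_t−x̄)(x_{t+3}−x̄) = (-0.1396) + (-0.0382) + (-0.1953) + (-0.7910) = -1.1641
Denominator Σ(x_t−x̄)² = 4.1371
r_3 = -1.1641 / 4.1371 = -0.281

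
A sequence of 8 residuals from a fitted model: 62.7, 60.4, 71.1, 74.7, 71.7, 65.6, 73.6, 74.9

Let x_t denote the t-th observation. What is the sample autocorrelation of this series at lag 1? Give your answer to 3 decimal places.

Mean x̄ = (62.7 + 60.4 + 71.1 + 74.7 + 71.7 + 65.6 + 73.6 + 74.9)/8 = 69.3375
Deviations from mean: -6.6375, -8.9375, 1.7625, 5.3625, 2.3625, -3.7375, 4.2625, 5.5625
Numerator Σ_{t=1}^{7}(x_t−x̄)(x_{t+1}−x̄) = 64.6398
Denominator Σ(x_t−x̄)² = 224.4588
r_1 = 64.6398 / 224.4588 = 0.288

0.288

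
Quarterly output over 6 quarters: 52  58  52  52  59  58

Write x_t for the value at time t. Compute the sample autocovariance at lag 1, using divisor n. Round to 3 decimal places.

Mean x̄ = (52 + 58 + 52 + 52 + 59 + 58)/6 = 55.1667
Deviations: -3.1667, 2.8333, -3.1667, -3.1667, 3.8333, 2.8333
Σ_{t=1}^{5}(x_t−x̄)(x_{t+1}−x̄) = -9.1944
γ_1 = -9.1944 / 6 = -1.532

-1.532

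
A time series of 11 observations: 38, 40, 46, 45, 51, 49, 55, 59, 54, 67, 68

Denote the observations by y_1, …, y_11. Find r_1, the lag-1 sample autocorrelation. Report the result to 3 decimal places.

0.601

Mean ȳ = (38 + 40 + 46 + 45 + 51 + 49 + 55 + 59 + 54 + 67 + 68)/11 = 52.0000
Numerator Σ_{t=1}^{10}(y_t−ȳ)(y_{t+1}−ȳ) = 588.0000
Denominator Σ(y_t−ȳ)² = 978.0000
r_1 = 588.0000 / 978.0000 = 0.601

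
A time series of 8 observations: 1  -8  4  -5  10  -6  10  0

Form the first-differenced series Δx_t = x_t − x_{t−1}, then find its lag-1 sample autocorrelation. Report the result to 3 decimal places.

First differences Δx: -9, 12, -9, 15, -16, 16, -10
Mean of differences = -0.1429
Numerator Σ(Δx_t−Δx̄)(Δx_{t+1}−Δx̄) = -1004.4490
Denominator Σ(Δx_t−Δx̄)² = 1142.8571
r_1(Δx) = -1004.4490 / 1142.8571 = -0.879

-0.879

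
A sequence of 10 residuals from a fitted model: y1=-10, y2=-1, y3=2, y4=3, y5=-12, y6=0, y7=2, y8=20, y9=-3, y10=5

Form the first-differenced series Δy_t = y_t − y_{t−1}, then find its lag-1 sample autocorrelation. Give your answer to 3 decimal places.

First differences Δy: 9, 3, 1, -15, 12, 2, 18, -23, 8
Mean of differences = 1.6667
Numerator Σ(Δy_t−Δȳ)(Δy_{t+1}−Δȳ) = -702.4444
Denominator Σ(Δy_t−Δȳ)² = 1356.0000
r_1(Δy) = -702.4444 / 1356.0000 = -0.518

-0.518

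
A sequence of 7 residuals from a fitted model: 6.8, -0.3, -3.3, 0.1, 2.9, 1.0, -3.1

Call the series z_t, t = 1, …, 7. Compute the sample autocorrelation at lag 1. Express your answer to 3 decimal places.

Mean z̄ = (6.8 − 0.3 − 3.3 + 0.1 + 2.9 + 1.0 − 3.1)/7 = 0.5857
Deviations from mean: 6.2143, -0.8857, -3.8857, -0.4857, 2.3143, 0.4143, -3.6857
Numerator Σ_{t=1}^{6}(z_t−z̄)(z_{t+1}−z̄) = -1.8673
Denominator Σ(z_t−z̄)² = 73.8486
r_1 = -1.8673 / 73.8486 = -0.025

-0.025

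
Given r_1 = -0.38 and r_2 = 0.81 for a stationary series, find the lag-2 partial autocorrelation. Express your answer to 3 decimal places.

0.778

φ_{22} = (r_2 − r_1²) / (1 − r_1²)
r_1² = (-0.38)² = 0.1444
Numerator = 0.81 − 0.1444 = 0.6656; denominator = 1 − 0.1444 = 0.8556
φ_{22} = 0.6656 / 0.8556 = 0.778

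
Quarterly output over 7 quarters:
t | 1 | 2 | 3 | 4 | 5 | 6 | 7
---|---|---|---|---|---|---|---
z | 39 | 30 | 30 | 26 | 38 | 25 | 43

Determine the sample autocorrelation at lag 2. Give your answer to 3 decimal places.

0.322

Mean z̄ = (39 + 30 + 30 + 26 + 38 + 25 + 43)/7 = 33.0000
Deviations from mean: 6.0000, -3.0000, -3.0000, -7.0000, 5.0000, -8.0000, 10.0000
Numerator Σ_{t=1}^{5}(z_t−z̄)(z_{t+2}−z̄) = 94.0000
Denominator Σ(z_t−z̄)² = 292.0000
r_2 = 94.0000 / 292.0000 = 0.322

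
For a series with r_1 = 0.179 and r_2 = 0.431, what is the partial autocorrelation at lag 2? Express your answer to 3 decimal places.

φ_{22} = (r_2 − r_1²) / (1 − r_1²)
r_1² = (0.179)² = 0.032041
Numerator = 0.431 − 0.0320 = 0.3990; denominator = 1 − 0.0320 = 0.9680
φ_{22} = 0.3990 / 0.9680 = 0.412

0.412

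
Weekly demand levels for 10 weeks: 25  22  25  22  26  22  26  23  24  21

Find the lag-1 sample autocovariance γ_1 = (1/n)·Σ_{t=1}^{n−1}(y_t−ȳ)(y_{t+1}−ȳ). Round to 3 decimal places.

Mean ȳ = (25 + 22 + 25 + 22 + 26 + 22 + 26 + 23 + 24 + 21)/10 = 23.6000
Σ_{t=1}^{9}(y_t−ȳ)(y_{t+1}−ȳ) = -20.9600
γ_1 = -20.9600 / 10 = -2.096

-2.096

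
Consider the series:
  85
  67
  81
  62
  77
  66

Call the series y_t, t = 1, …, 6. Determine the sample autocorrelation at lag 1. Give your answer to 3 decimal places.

Mean ȳ = (85 + 67 + 81 + 62 + 77 + 66)/6 = 73.0000
Numerator Σ_{t=1}^{5}(y_t−ȳ)(y_{t+1}−ȳ) = -280.0000
Denominator Σ(y_t−ȳ)² = 430.0000
r_1 = -280.0000 / 430.0000 = -0.651

-0.651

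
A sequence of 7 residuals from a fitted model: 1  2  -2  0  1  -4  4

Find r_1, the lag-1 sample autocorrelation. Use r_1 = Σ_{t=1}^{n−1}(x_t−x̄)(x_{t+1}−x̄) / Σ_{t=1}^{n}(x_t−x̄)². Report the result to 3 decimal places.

-0.512

Mean x̄ = (1 + 2 − 2 + 0 + 1 − 4 + 4)/7 = 0.2857
Deviations from mean: 0.7143, 1.7143, -2.2857, -0.2857, 0.7143, -4.2857, 3.7143
Σ(x_t−x̄)(x_{t+1}−x̄) = (1.2245) + (-3.9184) + (0.6531) + (-0.2041) + (-3.0612) + (-15.9184) = -21.2245
Denominator Σ(x_t−x̄)² = 41.4286
r_1 = -21.2245 / 41.4286 = -0.512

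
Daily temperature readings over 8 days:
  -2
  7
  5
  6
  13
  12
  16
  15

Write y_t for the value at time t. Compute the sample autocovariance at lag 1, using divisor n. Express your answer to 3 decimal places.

13.125

Mean ȳ = (-2 + 7 + 5 + 6 + 13 + 12 + 16 + 15)/8 = 9.0000
Σ_{t=1}^{7}(y_t−ȳ)(y_{t+1}−ȳ) = 105.0000
γ_1 = 105.0000 / 8 = 13.125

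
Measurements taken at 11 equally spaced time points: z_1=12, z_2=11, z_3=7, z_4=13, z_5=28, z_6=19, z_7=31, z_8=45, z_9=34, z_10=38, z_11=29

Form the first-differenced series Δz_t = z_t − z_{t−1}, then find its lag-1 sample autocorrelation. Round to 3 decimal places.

-0.324

First differences Δz: -1, -4, 6, 15, -9, 12, 14, -11, 4, -9
Mean of differences = 1.7000
Numerator Σ(Δz_t−Δz̄)(Δz_{t+1}−Δz̄) = -287.7900
Denominator Σ(Δz_t−Δz̄)² = 888.1000
r_1(Δz) = -287.7900 / 888.1000 = -0.324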